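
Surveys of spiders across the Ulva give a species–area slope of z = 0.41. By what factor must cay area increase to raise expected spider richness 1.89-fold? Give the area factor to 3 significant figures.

4.72

(A₂/A₁)^0.41 = 1.89, so A₂/A₁ = 1.89^(1/0.41) = 1.89^2.439
ln(A₂/A₁) = ln 1.89 / 0.41 = 0.6366 / 0.41 = 1.5526
A₂/A₁ = e^1.5526 ≈ 4.724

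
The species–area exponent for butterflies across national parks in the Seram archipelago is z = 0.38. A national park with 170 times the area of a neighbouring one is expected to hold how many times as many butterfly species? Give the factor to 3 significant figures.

7.04

S₂/S₁ = (A₂/A₁)^z = 170^0.38
ln(S₂/S₁) = 0.38 × ln 170 = 0.38 × 5.1358 = 1.9516
S₂/S₁ = e^1.9516 ≈ 7.04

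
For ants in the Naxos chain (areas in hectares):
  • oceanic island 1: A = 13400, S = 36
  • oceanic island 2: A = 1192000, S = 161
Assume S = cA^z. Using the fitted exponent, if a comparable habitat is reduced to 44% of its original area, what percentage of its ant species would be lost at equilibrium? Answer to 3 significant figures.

z = ln(161/36) / ln(1192000/13400) = 1.4979 / 4.4881 = 0.3337
S_new/S_old = (A_new/A_old)^z = 0.44^0.3337 = exp(0.3337 × -0.8210) = 0.7603
Fraction lost = 1 − 0.7603 = 0.2397

24.0%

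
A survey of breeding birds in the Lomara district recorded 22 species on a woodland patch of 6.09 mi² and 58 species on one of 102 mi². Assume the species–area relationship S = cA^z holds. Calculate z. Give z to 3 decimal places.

0.344

Taking logs: ln S = ln c + z ln A, so z = (ln S₂ − ln S₁)/(ln A₂ − ln A₁).
z = ln(58/22) / ln(102/6.09) = ln(2.636) / ln(16.75) = 0.9694 / 2.8183 = 0.3440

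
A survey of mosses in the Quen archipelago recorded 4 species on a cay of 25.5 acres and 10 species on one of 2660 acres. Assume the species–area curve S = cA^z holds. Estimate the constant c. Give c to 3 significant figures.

z = ln(S₂/S₁) / ln(A₂/A₁) = ln(10/4) / ln(2660/25.5) = 0.9163 / 4.6474 = 0.1972
c = S₁ / A₁^z = 4 / 25.5^0.1972 = 4 / 1.894 = 2.112

2.11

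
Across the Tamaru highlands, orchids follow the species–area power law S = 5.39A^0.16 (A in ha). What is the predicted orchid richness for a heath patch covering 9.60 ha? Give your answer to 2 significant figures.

7.7

S = 5.39 × 9.6^0.16
ln S = ln 5.39 + 0.16 × ln 9.6 = 1.6845 + 0.16 × 2.2618 = 2.0464
S = e^2.0464 ≈ 7.74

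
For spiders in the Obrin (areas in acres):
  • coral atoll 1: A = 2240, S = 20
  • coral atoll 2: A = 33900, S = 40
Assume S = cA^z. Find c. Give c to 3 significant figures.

2.79

z = ln(S₂/S₁) / ln(A₂/A₁) = ln(40/20) / ln(33900/2240) = 0.6931 / 2.7169 = 0.2551
c = S₁ / A₁^z = 20 / 2240^0.2551 = 20 / 7.157 = 2.795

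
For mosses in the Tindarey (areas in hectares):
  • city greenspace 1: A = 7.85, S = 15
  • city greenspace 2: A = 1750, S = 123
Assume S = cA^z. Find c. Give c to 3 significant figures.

6.73

z = ln(S₂/S₁) / ln(A₂/A₁) = ln(123/15) / ln(1750/7.85) = 2.1041 / 5.4069 = 0.3892
c = S₁ / A₁^z = 15 / 7.85^0.3892 = 15 / 2.23 = 6.727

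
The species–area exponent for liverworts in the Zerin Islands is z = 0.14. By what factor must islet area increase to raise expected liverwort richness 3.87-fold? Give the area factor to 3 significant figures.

(A₂/A₁)^0.14 = 3.87, so A₂/A₁ = 3.87^(1/0.14) = 3.87^7.143
ln(A₂/A₁) = ln 3.87 / 0.14 = 1.3533 / 0.14 = 9.6661
A₂/A₁ = e^9.6661 ≈ 15774

15800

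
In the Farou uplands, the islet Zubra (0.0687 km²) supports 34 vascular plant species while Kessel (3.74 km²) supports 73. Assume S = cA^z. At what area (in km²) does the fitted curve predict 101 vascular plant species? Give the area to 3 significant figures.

z = ln(73/34) / ln(3.74/0.0687) = 0.7641 / 3.9971 = 0.1912
c = 34 / 0.0687^0.1912 = 34 / 0.5993 = 56.73
A = (101/56.73)^(1/0.1912) ⇒ ln A = ln(1.78)/0.1912 = 3.0174
A = e^3.0174 ≈ 20.44 km²

20.4 km²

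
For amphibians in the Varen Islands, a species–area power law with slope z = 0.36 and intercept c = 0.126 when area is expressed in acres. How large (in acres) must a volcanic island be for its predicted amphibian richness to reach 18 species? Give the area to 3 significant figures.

18 = 0.126 × A^0.36  ⇒  A^0.36 = 18/0.126 = 142.9
ln A = ln(142.9) / 0.36 = 4.9618 / 0.36 = 13.7829
A = e^13.7829 ≈ 967918 acres

968000 acres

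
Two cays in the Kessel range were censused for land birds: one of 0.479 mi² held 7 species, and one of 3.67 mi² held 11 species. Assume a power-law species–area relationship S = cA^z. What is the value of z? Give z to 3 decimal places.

Taking logs: ln S = ln c + z ln A, so z = (ln S₂ − ln S₁)/(ln A₂ − ln A₁).
z = ln(11/7) / ln(3.67/0.479) = ln(1.571) / ln(7.662) = 0.4520 / 2.0362 = 0.2220

0.222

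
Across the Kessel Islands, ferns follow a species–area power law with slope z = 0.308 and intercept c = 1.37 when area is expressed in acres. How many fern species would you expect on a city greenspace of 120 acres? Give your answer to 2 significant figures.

S = 1.37 × 120^0.308
ln S = ln 1.37 + 0.308 × ln 120 = 0.3148 + 0.308 × 4.7875 = 1.7894
S = e^1.7894 ≈ 5.986

6.0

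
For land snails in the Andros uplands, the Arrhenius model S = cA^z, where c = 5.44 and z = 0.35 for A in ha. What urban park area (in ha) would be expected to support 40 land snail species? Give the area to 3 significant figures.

40 = 5.44 × A^0.35  ⇒  A^0.35 = 40/5.44 = 7.353
ln A = ln(7.353) / 0.35 = 1.9951 / 0.35 = 5.7003
A = e^5.7003 ≈ 299 ha

299 ha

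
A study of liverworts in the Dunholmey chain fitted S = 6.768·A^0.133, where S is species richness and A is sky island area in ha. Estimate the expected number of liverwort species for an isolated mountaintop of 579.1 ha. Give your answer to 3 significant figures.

S = 6.768 × 579.1^0.133 = 6.768 × 2.33 ≈ 15.77

15.8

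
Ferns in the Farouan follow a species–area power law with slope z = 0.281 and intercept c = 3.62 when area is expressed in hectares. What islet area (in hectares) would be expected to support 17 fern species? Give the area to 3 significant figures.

246 hectares

17 = 3.62 × A^0.281  ⇒  A^0.281 = 17/3.62 = 4.696
ln A = ln(4.696) / 0.281 = 1.5467 / 0.281 = 5.5044
A = e^5.5044 ≈ 245.8 hectares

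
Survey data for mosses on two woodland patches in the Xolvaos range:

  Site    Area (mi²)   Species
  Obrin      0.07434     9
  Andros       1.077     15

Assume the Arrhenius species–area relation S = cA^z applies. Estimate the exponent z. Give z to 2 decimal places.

0.19

Taking logs: ln S = ln c + z ln A, so z = (ln S₂ − ln S₁)/(ln A₂ − ln A₁).
z = ln(15/9) / ln(1.077/0.07434) = ln(1.667) / ln(14.49) = 0.5108 / 2.6733 = 0.1911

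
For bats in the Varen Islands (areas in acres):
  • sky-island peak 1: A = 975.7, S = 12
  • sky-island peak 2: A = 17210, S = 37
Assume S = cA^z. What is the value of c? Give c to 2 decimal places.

0.81

z = ln(S₂/S₁) / ln(A₂/A₁) = ln(37/12) / ln(17210/975.7) = 1.1260 / 2.8701 = 0.3923
c = S₁ / A₁^z = 12 / 975.7^0.3923 = 12 / 14.89 = 0.8061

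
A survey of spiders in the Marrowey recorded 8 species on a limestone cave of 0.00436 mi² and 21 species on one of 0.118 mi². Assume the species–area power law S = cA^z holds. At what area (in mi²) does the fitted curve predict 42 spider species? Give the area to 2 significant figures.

z = ln(21/8) / ln(0.118/0.00436) = 0.9651 / 3.2982 = 0.2926
c = 8 / 0.00436^0.2926 = 8 / 0.2038 = 39.25
A = (42/39.25)^(1/0.2926) ⇒ ln A = ln(1.07)/0.2926 = 0.2318
A = e^0.2318 ≈ 1.261 mi²

1.3 mi²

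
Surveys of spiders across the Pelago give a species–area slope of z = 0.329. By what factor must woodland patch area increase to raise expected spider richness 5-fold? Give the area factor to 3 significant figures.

133

(A₂/A₁)^0.329 = 5, so A₂/A₁ = 5^(1/0.329) = 5^3.04
ln(A₂/A₁) = ln 5 / 0.329 = 1.6094 / 0.329 = 4.8919
A₂/A₁ = e^4.8919 ≈ 133.2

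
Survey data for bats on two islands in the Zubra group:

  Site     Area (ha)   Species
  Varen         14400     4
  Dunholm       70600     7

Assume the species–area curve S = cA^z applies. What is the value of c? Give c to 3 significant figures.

0.137

z = ln(S₂/S₁) / ln(A₂/A₁) = ln(7/4) / ln(70600/14400) = 0.5596 / 1.5898 = 0.3520
c = S₁ / A₁^z = 4 / 14400^0.3520 = 4 / 29.09 = 0.1375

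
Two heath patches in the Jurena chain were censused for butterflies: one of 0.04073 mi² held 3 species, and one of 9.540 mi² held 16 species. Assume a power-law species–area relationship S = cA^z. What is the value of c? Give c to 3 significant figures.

z = ln(S₂/S₁) / ln(A₂/A₁) = ln(16/3) / ln(9.54/0.04073) = 1.6740 / 5.4563 = 0.3068
c = S₁ / A₁^z = 3 / 0.04073^0.3068 = 3 / 0.3746 = 8.009

8.01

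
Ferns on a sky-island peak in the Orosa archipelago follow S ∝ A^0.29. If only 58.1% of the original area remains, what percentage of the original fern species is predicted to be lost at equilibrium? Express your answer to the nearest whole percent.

15%

S_new/S_old = (A_new/A_old)^z = 0.581^0.29
= exp(0.29 × ln 0.581) = exp(0.29 × -0.5430) = exp(-0.1575) ≈ 0.8543
Fraction lost = 1 − 0.8543 = 0.1457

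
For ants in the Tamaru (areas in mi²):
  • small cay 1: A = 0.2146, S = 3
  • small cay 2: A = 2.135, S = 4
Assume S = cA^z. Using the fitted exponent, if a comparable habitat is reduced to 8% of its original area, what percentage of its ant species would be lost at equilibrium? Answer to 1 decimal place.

27.1%

z = ln(4/3) / ln(2.135/0.2146) = 0.2877 / 2.2974 = 0.1252
S_new/S_old = (A_new/A_old)^z = 0.08^0.1252 = exp(0.1252 × -2.5257) = 0.7289
Fraction lost = 1 − 0.7289 = 0.2711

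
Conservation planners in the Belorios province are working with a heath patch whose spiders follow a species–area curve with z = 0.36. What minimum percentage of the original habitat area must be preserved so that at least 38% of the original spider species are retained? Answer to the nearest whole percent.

Need (A_new/A_old)^0.36 = 0.38, so A_new/A_old = 0.38^(1/0.36) = 0.38^2.778
ln(A_new/A_old) = ln 0.38 / 0.36 = -0.9676 / 0.36 = -2.6877
A_new/A_old = e^-2.6877 ≈ 0.06803

7%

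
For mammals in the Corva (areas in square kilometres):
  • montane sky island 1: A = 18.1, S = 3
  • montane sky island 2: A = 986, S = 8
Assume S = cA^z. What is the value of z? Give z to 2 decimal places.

Taking logs: ln S = ln c + z ln A, so z = (ln S₂ − ln S₁)/(ln A₂ − ln A₁).
z = ln(8/3) / ln(986/18.1) = ln(2.667) / ln(54.48) = 0.9808 / 3.9977 = 0.2453

0.25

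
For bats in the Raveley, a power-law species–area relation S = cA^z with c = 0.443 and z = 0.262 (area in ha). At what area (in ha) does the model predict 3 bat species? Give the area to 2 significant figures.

3 = 0.443 × A^0.262  ⇒  A^0.262 = 3/0.443 = 6.772
ln A = ln(6.772) / 0.262 = 1.9128 / 0.262 = 7.3008
A = e^7.3008 ≈ 1481 ha

1500 ha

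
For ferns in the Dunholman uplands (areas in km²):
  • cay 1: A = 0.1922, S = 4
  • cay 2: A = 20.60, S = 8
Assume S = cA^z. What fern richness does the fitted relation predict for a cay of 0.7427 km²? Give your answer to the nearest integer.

5

z = ln(8/4) / ln(20.6/0.1922) = 0.6931 / 4.6745 = 0.1483
c = 4 / 0.1922^0.1483 = 4 / 0.7831 = 5.108
S₃ = 5.108 × 0.7427^0.1483 = 5.108 × 0.9569 ≈ 4.888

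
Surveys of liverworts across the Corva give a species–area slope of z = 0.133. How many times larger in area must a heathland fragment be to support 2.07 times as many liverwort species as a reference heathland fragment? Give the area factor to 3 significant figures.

(A₂/A₁)^0.133 = 2.07, so A₂/A₁ = 2.07^(1/0.133) = 2.07^7.519
ln(A₂/A₁) = ln 2.07 / 0.133 = 0.7275 / 0.133 = 5.4703
A₂/A₁ = e^5.4703 ≈ 237.5

238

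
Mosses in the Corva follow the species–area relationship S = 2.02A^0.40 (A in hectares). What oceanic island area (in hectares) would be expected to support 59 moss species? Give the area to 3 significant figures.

59 = 2.02 × A^0.4  ⇒  A^0.4 = 59/2.02 = 29.21
ln A = ln(29.21) / 0.4 = 3.3744 / 0.4 = 8.4361
A = e^8.4361 ≈ 4611 hectares

4610 hectares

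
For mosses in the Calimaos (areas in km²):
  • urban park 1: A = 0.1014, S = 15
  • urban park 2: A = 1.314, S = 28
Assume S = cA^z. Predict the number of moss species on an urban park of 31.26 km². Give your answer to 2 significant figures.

61

z = ln(28/15) / ln(1.314/0.1014) = 0.6242 / 2.5618 = 0.2436
c = 15 / 0.1014^0.2436 = 15 / 0.5726 = 26.2
S₃ = 26.2 × 31.26^0.2436 = 26.2 × 2.313 ≈ 60.6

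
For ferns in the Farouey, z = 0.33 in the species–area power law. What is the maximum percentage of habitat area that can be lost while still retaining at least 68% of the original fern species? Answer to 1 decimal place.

68.9%

Need (A_new/A_old)^0.33 = 0.68, so A_new/A_old = 0.68^(1/0.33) = 0.68^3.03
ln(A_new/A_old) = ln 0.68 / 0.33 = -0.3857 / 0.33 = -1.1687
A_new/A_old = e^-1.1687 ≈ 0.3108
Fraction that can be lost = 1 − 0.3108 = 0.6892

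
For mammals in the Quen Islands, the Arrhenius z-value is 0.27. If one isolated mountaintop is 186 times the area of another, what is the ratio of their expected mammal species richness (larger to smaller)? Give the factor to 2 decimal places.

S₂/S₁ = (A₂/A₁)^z = 186^0.27
ln(S₂/S₁) = 0.27 × ln 186 = 0.27 × 5.2257 = 1.4110
S₂/S₁ = e^1.4110 ≈ 4.1

4.10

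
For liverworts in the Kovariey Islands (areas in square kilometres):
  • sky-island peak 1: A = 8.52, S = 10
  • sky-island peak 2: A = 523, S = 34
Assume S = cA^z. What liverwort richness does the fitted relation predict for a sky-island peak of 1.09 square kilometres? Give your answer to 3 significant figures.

z = ln(34/10) / ln(523/8.52) = 1.2238 / 4.1172 = 0.2972
c = 10 / 8.52^0.2972 = 10 / 1.89 = 5.29
S₃ = 5.29 × 1.09^0.2972 = 5.29 × 1.026 ≈ 5.427

5.43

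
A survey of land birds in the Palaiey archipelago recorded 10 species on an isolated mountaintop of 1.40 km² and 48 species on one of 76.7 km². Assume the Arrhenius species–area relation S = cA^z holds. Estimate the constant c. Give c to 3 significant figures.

z = ln(S₂/S₁) / ln(A₂/A₁) = ln(48/10) / ln(76.7/1.4) = 1.5686 / 4.0034 = 0.3918
c = S₁ / A₁^z = 10 / 1.4^0.3918 = 10 / 1.141 = 8.765

8.76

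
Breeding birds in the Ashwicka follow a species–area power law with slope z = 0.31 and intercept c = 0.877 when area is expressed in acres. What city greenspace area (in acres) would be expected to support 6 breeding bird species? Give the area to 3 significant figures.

6 = 0.877 × A^0.31  ⇒  A^0.31 = 6/0.877 = 6.842
ln A = ln(6.842) / 0.31 = 1.9230 / 0.31 = 6.2033
A = e^6.2033 ≈ 494.4 acres

494 acres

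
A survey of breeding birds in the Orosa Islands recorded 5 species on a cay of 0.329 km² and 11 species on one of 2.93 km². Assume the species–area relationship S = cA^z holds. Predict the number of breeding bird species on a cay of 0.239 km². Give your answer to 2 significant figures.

z = ln(11/5) / ln(2.93/0.329) = 0.7885 / 2.1867 = 0.3606
c = 5 / 0.329^0.3606 = 5 / 0.6698 = 7.465
S₃ = 7.465 × 0.239^0.3606 = 7.465 × 0.5969 ≈ 4.456

4.5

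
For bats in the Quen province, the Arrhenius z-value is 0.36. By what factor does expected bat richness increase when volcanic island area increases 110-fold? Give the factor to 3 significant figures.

S₂/S₁ = (A₂/A₁)^z = 110^0.36
ln(S₂/S₁) = 0.36 × ln 110 = 0.36 × 4.7005 = 1.6922
S₂/S₁ = e^1.6922 ≈ 5.431

5.43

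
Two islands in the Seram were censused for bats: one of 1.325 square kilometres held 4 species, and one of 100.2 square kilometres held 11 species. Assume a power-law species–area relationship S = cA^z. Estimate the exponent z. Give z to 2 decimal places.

Taking logs: ln S = ln c + z ln A, so z = (ln S₂ − ln S₁)/(ln A₂ − ln A₁).
z = ln(11/4) / ln(100.2/1.325) = ln(2.75) / ln(75.62) = 1.0116 / 4.3258 = 0.2339

0.23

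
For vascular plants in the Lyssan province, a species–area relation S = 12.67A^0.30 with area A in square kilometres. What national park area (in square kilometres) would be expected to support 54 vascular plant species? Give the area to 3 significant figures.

54 = 12.67 × A^0.3  ⇒  A^0.3 = 54/12.67 = 4.262
ln A = ln(4.262) / 0.3 = 1.4497 / 0.3 = 4.8325
A = e^4.8325 ≈ 125.5 square kilometres

126 square kilometres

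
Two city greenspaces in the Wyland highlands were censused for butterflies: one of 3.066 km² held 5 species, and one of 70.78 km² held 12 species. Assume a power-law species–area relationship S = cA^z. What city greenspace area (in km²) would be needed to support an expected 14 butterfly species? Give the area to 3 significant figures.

z = ln(12/5) / ln(70.78/3.066) = 0.8755 / 3.1392 = 0.2789
c = 5 / 3.066^0.2789 = 5 / 1.367 = 3.658
A = (14/3.658)^(1/0.2789) ⇒ ln A = ln(3.827)/0.2789 = 4.8123
A = e^4.8123 ≈ 123 km²

123 km²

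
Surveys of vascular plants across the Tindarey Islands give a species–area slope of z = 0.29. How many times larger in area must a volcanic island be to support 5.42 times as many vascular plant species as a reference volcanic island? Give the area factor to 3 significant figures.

(A₂/A₁)^0.29 = 5.42, so A₂/A₁ = 5.42^(1/0.29) = 5.42^3.448
ln(A₂/A₁) = ln 5.42 / 0.29 = 1.6901 / 0.29 = 5.8279
A₂/A₁ = e^5.8279 ≈ 339.7

340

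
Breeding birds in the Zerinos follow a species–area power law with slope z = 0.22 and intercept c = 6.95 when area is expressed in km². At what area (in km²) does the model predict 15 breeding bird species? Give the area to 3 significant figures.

15 = 6.95 × A^0.22  ⇒  A^0.22 = 15/6.95 = 2.158
ln A = ln(2.158) / 0.22 = 0.7693 / 0.22 = 3.4969
A = e^3.4969 ≈ 33.01 km²

33.0 km²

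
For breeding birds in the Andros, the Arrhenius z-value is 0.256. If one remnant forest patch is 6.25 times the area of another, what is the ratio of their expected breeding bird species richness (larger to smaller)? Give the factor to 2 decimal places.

1.60

S₂/S₁ = (A₂/A₁)^z = 6.25^0.256
ln(S₂/S₁) = 0.256 × ln 6.25 = 0.256 × 1.8326 = 0.4691
S₂/S₁ = e^0.4691 ≈ 1.599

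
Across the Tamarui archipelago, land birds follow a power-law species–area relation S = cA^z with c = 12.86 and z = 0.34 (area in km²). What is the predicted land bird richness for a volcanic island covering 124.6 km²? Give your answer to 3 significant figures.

S = 12.86 × 124.6^0.34
ln S = ln 12.86 + 0.34 × ln 124.6 = 2.5541 + 0.34 × 4.8251 = 4.1947
S = e^4.1947 ≈ 66.33

66.3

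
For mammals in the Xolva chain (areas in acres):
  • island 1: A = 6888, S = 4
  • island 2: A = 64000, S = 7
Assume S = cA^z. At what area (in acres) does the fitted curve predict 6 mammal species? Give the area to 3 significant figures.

34600 acres

z = ln(7/4) / ln(64000/6888) = 0.5596 / 2.2291 = 0.2510
c = 4 / 6888^0.2510 = 4 / 9.195 = 0.435
A = (6/0.435)^(1/0.2510) ⇒ ln A = ln(13.79)/0.2510 = 10.4526
A = e^10.4526 ≈ 34635 acres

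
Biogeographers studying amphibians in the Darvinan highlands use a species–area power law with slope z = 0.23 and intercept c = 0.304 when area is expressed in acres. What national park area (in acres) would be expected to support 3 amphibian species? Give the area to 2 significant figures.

21000 acres

3 = 0.304 × A^0.23  ⇒  A^0.23 = 3/0.304 = 9.868
ln A = ln(9.868) / 0.23 = 2.2893 / 0.23 = 9.9537
A = e^9.9537 ≈ 21029 acres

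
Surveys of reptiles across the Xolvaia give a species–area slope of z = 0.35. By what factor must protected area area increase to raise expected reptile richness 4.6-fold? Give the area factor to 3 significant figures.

(A₂/A₁)^0.35 = 4.6, so A₂/A₁ = 4.6^(1/0.35) = 4.6^2.857
ln(A₂/A₁) = ln 4.6 / 0.35 = 1.5261 / 0.35 = 4.3602
A₂/A₁ = e^4.3602 ≈ 78.27

78.3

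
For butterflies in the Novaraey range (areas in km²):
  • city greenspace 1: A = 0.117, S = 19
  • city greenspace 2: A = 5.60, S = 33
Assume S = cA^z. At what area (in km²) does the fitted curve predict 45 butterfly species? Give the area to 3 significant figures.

z = ln(33/19) / ln(5.6/0.117) = 0.5521 / 3.8683 = 0.1427
c = 19 / 0.117^0.1427 = 19 / 0.7362 = 25.81
A = (45/25.81)^(1/0.1427) ⇒ ln A = ln(1.744)/0.1427 = 3.8960
A = e^3.8960 ≈ 49.21 km²

49.2 km²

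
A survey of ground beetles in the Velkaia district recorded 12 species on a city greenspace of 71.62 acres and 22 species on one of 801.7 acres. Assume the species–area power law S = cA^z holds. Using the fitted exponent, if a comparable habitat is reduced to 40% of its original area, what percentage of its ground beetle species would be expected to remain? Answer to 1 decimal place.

z = ln(22/12) / ln(801.7/71.62) = 0.6061 / 2.4154 = 0.2510
S_new/S_old = (A_new/A_old)^z = 0.4^0.2510 = exp(0.2510 × -0.9163) = 0.7946

79.5%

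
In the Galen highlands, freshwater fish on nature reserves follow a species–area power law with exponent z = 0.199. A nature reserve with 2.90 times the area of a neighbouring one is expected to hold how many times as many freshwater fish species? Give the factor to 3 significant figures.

S₂/S₁ = (A₂/A₁)^z = 2.9^0.199
ln(S₂/S₁) = 0.199 × ln 2.9 = 0.199 × 1.0647 = 0.2119
S₂/S₁ = e^0.2119 ≈ 1.236

1.24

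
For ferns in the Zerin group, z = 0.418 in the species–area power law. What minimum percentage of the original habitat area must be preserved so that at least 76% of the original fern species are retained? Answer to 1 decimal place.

51.9%

Need (A_new/A_old)^0.418 = 0.76, so A_new/A_old = 0.76^(1/0.418) = 0.76^2.392
ln(A_new/A_old) = ln 0.76 / 0.418 = -0.2744 / 0.418 = -0.6565
A_new/A_old = e^-0.6565 ≈ 0.5186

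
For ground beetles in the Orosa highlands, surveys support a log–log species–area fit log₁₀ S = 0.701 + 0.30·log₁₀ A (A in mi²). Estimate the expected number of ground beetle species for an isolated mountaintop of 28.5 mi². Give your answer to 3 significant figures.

S = 5.023 × 28.5^0.3
ln S = ln 5.023 + 0.3 × ln 28.5 = 1.6141 + 0.3 × 3.3499 = 2.6191
S = e^2.6191 ≈ 13.72

13.7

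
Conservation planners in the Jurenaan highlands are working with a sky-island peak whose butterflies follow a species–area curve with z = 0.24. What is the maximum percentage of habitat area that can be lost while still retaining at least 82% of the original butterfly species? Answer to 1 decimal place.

Need (A_new/A_old)^0.24 = 0.82, so A_new/A_old = 0.82^(1/0.24) = 0.82^4.167
ln(A_new/A_old) = ln 0.82 / 0.24 = -0.1985 / 0.24 = -0.8269
A_new/A_old = e^-0.8269 ≈ 0.4374
Fraction that can be lost = 1 − 0.4374 = 0.5626

56.3%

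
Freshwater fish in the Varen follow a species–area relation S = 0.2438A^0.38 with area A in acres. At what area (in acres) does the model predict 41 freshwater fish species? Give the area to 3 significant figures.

720000 acres

41 = 0.2438 × A^0.38  ⇒  A^0.38 = 41/0.2438 = 168.2
ln A = ln(168.2) / 0.38 = 5.1250 / 0.38 = 13.4868
A = e^13.4868 ≈ 719842 acres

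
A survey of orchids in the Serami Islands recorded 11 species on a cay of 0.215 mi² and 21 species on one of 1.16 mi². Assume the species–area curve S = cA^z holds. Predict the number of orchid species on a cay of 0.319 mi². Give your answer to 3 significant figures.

z = ln(21/11) / ln(1.16/0.215) = 0.6466 / 1.6855 = 0.3836
c = 11 / 0.215^0.3836 = 11 / 0.5545 = 19.84
S₃ = 19.84 × 0.319^0.3836 = 19.84 × 0.6451 ≈ 12.8

12.8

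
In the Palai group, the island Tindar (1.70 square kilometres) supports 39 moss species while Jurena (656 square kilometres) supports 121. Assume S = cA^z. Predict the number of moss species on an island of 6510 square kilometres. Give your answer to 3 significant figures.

187

z = ln(121/39) / ln(656/1.7) = 1.1322 / 5.9555 = 0.1901
c = 39 / 1.7^0.1901 = 39 / 1.106 = 35.26
S₃ = 35.26 × 6510^0.1901 = 35.26 × 5.309 ≈ 187.2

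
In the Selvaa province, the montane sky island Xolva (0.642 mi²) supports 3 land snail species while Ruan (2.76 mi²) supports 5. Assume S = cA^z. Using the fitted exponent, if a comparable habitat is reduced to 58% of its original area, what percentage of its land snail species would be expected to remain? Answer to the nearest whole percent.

83%

z = ln(5/3) / ln(2.76/0.642) = 0.5108 / 1.4584 = 0.3503
S_new/S_old = (A_new/A_old)^z = 0.58^0.3503 = exp(0.3503 × -0.5447) = 0.8263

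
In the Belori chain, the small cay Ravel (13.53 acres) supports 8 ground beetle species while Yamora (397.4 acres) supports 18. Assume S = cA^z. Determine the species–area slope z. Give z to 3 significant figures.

Taking logs: ln S = ln c + z ln A, so z = (ln S₂ − ln S₁)/(ln A₂ − ln A₁).
z = ln(18/8) / ln(397.4/13.53) = ln(2.25) / ln(29.37) = 0.8109 / 3.3800 = 0.2399

0.240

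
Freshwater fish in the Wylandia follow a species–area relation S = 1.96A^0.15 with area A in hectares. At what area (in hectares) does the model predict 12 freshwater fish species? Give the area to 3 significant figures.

176000 hectares

12 = 1.96 × A^0.15  ⇒  A^0.15 = 12/1.96 = 6.122
ln A = ln(6.122) / 0.15 = 1.8120 / 0.15 = 12.0797
A = e^12.0797 ≈ 176266 hectares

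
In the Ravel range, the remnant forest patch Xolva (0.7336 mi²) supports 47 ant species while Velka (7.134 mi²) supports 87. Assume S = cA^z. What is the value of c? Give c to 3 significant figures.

z = ln(S₂/S₁) / ln(A₂/A₁) = ln(87/47) / ln(7.134/0.7336) = 0.6158 / 2.2747 = 0.2707
c = S₁ / A₁^z = 47 / 0.7336^0.2707 = 47 / 0.9196 = 51.11

51.1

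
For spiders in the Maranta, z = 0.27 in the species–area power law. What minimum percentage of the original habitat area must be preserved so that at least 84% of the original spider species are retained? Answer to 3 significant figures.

Need (A_new/A_old)^0.27 = 0.84, so A_new/A_old = 0.84^(1/0.27) = 0.84^3.704
ln(A_new/A_old) = ln 0.84 / 0.27 = -0.1744 / 0.27 = -0.6458
A_new/A_old = e^-0.6458 ≈ 0.5243

52.4%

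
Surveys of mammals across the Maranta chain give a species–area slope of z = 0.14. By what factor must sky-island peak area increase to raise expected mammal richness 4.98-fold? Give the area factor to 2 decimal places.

(A₂/A₁)^0.14 = 4.98, so A₂/A₁ = 4.98^(1/0.14) = 4.98^7.143
ln(A₂/A₁) = ln 4.98 / 0.14 = 1.6054 / 0.14 = 11.4674
A₂/A₁ = e^11.4674 ≈ 95545

95545.36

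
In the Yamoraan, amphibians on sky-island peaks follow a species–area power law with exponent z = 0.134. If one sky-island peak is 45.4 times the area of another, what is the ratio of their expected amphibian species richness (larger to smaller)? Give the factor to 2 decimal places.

S₂/S₁ = (A₂/A₁)^z = 45.4^0.134
ln(S₂/S₁) = 0.134 × ln 45.4 = 0.134 × 3.8155 = 0.5113
S₂/S₁ = e^0.5113 ≈ 1.667

1.67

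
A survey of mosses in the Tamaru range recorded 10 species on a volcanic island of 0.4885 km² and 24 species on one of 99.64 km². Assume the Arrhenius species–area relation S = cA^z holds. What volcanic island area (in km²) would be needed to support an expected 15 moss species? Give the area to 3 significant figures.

z = ln(24/10) / ln(99.64/0.4885) = 0.8755 / 5.3180 = 0.1646
c = 10 / 0.4885^0.1646 = 10 / 0.8887 = 11.25
A = (15/11.25)^(1/0.1646) ⇒ ln A = ln(1.333)/0.1646 = 1.7466
A = e^1.7466 ≈ 5.735 km²

5.73 km²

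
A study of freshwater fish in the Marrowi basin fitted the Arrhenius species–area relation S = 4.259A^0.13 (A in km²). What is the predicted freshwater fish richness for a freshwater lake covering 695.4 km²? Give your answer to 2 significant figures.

10

S = 4.259 × 695.4^0.13 = 4.259 × 2.341 ≈ 9.972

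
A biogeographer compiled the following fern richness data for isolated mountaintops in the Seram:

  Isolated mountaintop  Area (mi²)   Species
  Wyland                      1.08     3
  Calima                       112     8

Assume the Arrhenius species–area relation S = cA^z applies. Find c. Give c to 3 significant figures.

z = ln(S₂/S₁) / ln(A₂/A₁) = ln(8/3) / ln(112/1.08) = 0.9808 / 4.6415 = 0.2113
c = S₁ / A₁^z = 3 / 1.08^0.2113 = 3 / 1.016 = 2.952

2.95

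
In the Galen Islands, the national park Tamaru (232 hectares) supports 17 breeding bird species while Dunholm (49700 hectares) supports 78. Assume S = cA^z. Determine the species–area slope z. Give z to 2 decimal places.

Taking logs: ln S = ln c + z ln A, so z = (ln S₂ − ln S₁)/(ln A₂ − ln A₁).
z = ln(78/17) / ln(49700/232) = ln(4.588) / ln(214.2) = 1.5235 / 5.3670 = 0.2839

0.28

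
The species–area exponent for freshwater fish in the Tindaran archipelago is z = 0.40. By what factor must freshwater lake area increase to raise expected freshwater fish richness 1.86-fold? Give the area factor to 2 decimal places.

(A₂/A₁)^0.4 = 1.86, so A₂/A₁ = 1.86^(1/0.4) = 1.86^2.5
ln(A₂/A₁) = ln 1.86 / 0.4 = 0.6206 / 0.4 = 1.5514
A₂/A₁ = e^1.5514 ≈ 4.718

4.72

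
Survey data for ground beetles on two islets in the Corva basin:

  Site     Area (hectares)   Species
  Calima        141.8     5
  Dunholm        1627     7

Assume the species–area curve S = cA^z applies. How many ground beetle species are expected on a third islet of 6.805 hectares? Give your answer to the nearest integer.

z = ln(7/5) / ln(1627/141.8) = 0.3365 / 2.4401 = 0.1379
c = 5 / 141.8^0.1379 = 5 / 1.98 = 2.525
S₃ = 2.525 × 6.805^0.1379 = 2.525 × 1.303 ≈ 3.289

3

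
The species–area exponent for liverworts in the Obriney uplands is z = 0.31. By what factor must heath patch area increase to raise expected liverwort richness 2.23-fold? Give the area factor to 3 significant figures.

(A₂/A₁)^0.31 = 2.23, so A₂/A₁ = 2.23^(1/0.31) = 2.23^3.226
ln(A₂/A₁) = ln 2.23 / 0.31 = 0.8020 / 0.31 = 2.5871
A₂/A₁ = e^2.5871 ≈ 13.29

13.3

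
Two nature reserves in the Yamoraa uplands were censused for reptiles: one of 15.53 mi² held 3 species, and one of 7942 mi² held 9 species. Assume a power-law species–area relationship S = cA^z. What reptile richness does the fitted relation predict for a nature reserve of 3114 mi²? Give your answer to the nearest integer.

8

z = ln(9/3) / ln(7942/15.53) = 1.0986 / 6.2371 = 0.1761
c = 3 / 15.53^0.1761 = 3 / 1.621 = 1.851
S₃ = 1.851 × 3114^0.1761 = 1.851 × 4.124 ≈ 7.632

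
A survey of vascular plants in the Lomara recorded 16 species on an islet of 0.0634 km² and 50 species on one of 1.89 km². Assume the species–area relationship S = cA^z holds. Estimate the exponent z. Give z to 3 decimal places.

Taking logs: ln S = ln c + z ln A, so z = (ln S₂ − ln S₁)/(ln A₂ − ln A₁).
z = ln(50/16) / ln(1.89/0.0634) = ln(3.125) / ln(29.81) = 1.1394 / 3.3949 = 0.3356

0.336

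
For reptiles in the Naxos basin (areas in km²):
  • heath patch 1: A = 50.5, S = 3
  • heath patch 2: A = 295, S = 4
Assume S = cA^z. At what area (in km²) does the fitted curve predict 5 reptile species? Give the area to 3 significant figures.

1160 km²

z = ln(4/3) / ln(295/50.5) = 0.2877 / 1.7650 = 0.1630
c = 3 / 50.5^0.1630 = 3 / 1.895 = 1.583
A = (5/1.583)^(1/0.1630) ⇒ ln A = ln(3.158)/0.1630 = 7.0560
A = e^7.0560 ≈ 1160 km²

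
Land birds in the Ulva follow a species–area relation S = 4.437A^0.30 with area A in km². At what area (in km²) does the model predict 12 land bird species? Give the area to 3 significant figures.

12 = 4.437 × A^0.3  ⇒  A^0.3 = 12/4.437 = 2.705
ln A = ln(2.705) / 0.3 = 0.9949 / 0.3 = 3.3164
A = e^3.3164 ≈ 27.56 km²

27.6 km²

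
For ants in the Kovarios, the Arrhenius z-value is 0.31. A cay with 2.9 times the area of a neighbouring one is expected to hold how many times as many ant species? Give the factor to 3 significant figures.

1.39

S₂/S₁ = (A₂/A₁)^z = 2.9^0.31
ln(S₂/S₁) = 0.31 × ln 2.9 = 0.31 × 1.0647 = 0.3301
S₂/S₁ = e^0.3301 ≈ 1.391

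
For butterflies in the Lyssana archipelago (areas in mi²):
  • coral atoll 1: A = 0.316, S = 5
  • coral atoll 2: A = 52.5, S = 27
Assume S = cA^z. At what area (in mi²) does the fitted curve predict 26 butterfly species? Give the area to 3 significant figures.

46.8 mi²

z = ln(27/5) / ln(52.5/0.316) = 1.6864 / 5.1128 = 0.3298
c = 5 / 0.316^0.3298 = 5 / 0.6839 = 7.311
A = (26/7.311)^(1/0.3298) ⇒ ln A = ln(3.556)/0.3298 = 3.8464
A = e^3.8464 ≈ 46.82 mi²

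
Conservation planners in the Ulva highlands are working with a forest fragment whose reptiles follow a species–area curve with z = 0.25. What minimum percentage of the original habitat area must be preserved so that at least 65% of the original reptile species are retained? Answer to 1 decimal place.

Need (A_new/A_old)^0.25 = 0.65, so A_new/A_old = 0.65^(1/0.25) = 0.65^4
ln(A_new/A_old) = ln 0.65 / 0.25 = -0.4308 / 0.25 = -1.7231
A_new/A_old = e^-1.7231 ≈ 0.1785

17.9%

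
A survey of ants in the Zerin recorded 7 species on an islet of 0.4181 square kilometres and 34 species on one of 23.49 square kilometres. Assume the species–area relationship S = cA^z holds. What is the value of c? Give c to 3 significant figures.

9.86

z = ln(S₂/S₁) / ln(A₂/A₁) = ln(34/7) / ln(23.49/0.4181) = 1.5805 / 4.0286 = 0.3923
c = S₁ / A₁^z = 7 / 0.4181^0.3923 = 7 / 0.7103 = 9.855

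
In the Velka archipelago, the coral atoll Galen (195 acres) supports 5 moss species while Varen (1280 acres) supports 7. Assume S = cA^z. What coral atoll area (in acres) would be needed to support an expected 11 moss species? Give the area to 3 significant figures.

z = ln(7/5) / ln(1280/195) = 0.3365 / 1.8816 = 0.1788
c = 5 / 195^0.1788 = 5 / 2.567 = 1.947
A = (11/1.947)^(1/0.1788) ⇒ ln A = ln(5.648)/0.1788 = 9.6822
A = e^9.6822 ≈ 16030 acres

16000 acres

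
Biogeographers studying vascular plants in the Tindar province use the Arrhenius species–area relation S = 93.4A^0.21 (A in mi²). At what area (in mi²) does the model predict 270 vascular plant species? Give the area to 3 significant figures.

270 = 93.4 × A^0.21  ⇒  A^0.21 = 270/93.4 = 2.891
ln A = ln(2.891) / 0.21 = 1.0615 / 0.21 = 5.0549
A = e^5.0549 ≈ 156.8 mi²

157 mi²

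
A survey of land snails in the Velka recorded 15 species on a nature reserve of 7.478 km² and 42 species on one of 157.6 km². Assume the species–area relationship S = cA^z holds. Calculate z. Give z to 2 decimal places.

0.34

Taking logs: ln S = ln c + z ln A, so z = (ln S₂ − ln S₁)/(ln A₂ − ln A₁).
z = ln(42/15) / ln(157.6/7.478) = ln(2.8) / ln(21.08) = 1.0296 / 3.0481 = 0.3378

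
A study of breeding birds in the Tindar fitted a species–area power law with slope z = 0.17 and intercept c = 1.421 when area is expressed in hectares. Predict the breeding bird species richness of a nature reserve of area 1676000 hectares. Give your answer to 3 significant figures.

16.2

S = 1.421 × 1676000^0.17 = 1.421 × 11.43 ≈ 16.25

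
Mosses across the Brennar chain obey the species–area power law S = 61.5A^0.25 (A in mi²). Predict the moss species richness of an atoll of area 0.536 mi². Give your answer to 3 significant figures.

52.6

S = 61.5 × 0.536^0.25
ln S = ln 61.5 + 0.25 × ln 0.536 = 4.1190 + 0.25 × -0.6236 = 3.9631
S = e^3.9631 ≈ 52.62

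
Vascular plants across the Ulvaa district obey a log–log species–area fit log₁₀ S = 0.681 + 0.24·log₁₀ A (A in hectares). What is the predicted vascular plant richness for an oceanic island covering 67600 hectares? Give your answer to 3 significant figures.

69.2

S = 4.797 × 67600^0.24 = 4.797 × 14.43 ≈ 69.21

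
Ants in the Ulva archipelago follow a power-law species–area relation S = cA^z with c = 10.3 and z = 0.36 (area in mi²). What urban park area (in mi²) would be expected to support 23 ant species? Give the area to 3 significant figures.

23 = 10.3 × A^0.36  ⇒  A^0.36 = 23/10.3 = 2.233
ln A = ln(2.233) / 0.36 = 0.8034 / 0.36 = 2.2315
A = e^2.2315 ≈ 9.314 mi²

9.31 mi²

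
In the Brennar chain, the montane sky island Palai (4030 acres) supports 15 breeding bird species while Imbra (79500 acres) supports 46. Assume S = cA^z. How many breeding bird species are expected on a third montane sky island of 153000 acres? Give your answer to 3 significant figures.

z = ln(46/15) / ln(79500/4030) = 1.1206 / 2.9820 = 0.3758
c = 15 / 4030^0.3758 = 15 / 22.64 = 0.6626
S₃ = 0.6626 × 153000^0.3758 = 0.6626 × 88.78 ≈ 58.83

58.8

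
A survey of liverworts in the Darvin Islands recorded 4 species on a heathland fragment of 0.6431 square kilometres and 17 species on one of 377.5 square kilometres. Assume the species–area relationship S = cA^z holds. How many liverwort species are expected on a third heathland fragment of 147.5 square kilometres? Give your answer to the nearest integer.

14

z = ln(17/4) / ln(377.5/0.6431) = 1.4469 / 6.3750 = 0.2270
c = 4 / 0.6431^0.2270 = 4 / 0.9047 = 4.422
S₃ = 4.422 × 147.5^0.2270 = 4.422 × 3.106 ≈ 13.73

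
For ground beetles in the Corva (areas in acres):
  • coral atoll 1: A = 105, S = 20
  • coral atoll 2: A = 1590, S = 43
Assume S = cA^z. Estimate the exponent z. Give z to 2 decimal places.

0.28

Taking logs: ln S = ln c + z ln A, so z = (ln S₂ − ln S₁)/(ln A₂ − ln A₁).
z = ln(43/20) / ln(1590/105) = ln(2.15) / ln(15.14) = 0.7655 / 2.7175 = 0.2817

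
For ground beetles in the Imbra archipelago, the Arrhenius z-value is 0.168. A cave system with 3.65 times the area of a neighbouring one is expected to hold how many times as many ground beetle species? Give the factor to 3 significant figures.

1.24

S₂/S₁ = (A₂/A₁)^z = 3.65^0.168
ln(S₂/S₁) = 0.168 × ln 3.65 = 0.168 × 1.2947 = 0.2175
S₂/S₁ = e^0.2175 ≈ 1.243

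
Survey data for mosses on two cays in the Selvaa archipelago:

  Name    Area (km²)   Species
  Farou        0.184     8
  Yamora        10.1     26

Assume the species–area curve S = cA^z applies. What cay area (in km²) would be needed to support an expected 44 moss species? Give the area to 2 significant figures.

60 km²

z = ln(26/8) / ln(10.1/0.184) = 1.1787 / 4.0054 = 0.2943
c = 8 / 0.184^0.2943 = 8 / 0.6077 = 13.17
A = (44/13.17)^(1/0.2943) ⇒ ln A = ln(3.342)/0.2943 = 4.1003
A = e^4.1003 ≈ 60.36 km²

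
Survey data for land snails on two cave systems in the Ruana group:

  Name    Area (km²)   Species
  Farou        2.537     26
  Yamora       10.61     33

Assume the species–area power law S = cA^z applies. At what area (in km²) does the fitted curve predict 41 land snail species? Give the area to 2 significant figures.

z = ln(33/26) / ln(10.61/2.537) = 0.2384 / 1.4308 = 0.1666
c = 26 / 2.537^0.1666 = 26 / 1.168 = 22.26
A = (41/22.26)^(1/0.1666) ⇒ ln A = ln(1.842)/0.1666 = 3.6645
A = e^3.6645 ≈ 39.04 km²

39 km²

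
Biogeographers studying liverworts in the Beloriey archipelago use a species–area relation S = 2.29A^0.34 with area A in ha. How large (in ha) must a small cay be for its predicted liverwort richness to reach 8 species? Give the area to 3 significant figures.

8 = 2.29 × A^0.34  ⇒  A^0.34 = 8/2.29 = 3.493
ln A = ln(3.493) / 0.34 = 1.2509 / 0.34 = 3.6791
A = e^3.6791 ≈ 39.61 ha

39.6 ha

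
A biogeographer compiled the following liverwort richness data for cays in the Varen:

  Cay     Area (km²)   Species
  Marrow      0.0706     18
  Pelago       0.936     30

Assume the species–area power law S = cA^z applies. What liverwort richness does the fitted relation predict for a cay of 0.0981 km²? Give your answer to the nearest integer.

19

z = ln(30/18) / ln(0.936/0.0706) = 0.5108 / 2.5846 = 0.1976
c = 18 / 0.0706^0.1976 = 18 / 0.5922 = 30.39
S₃ = 30.39 × 0.0981^0.1976 = 30.39 × 0.632 ≈ 19.21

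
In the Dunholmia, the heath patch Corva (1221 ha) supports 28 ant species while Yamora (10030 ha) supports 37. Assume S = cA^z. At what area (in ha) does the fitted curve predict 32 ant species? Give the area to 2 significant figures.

3300 ha

z = ln(37/28) / ln(10030/1221) = 0.2787 / 2.1059 = 0.1323
c = 28 / 1221^0.1323 = 28 / 2.562 = 10.93
A = (32/10.93)^(1/0.1323) ⇒ ln A = ln(2.928)/0.1323 = 8.1164
A = e^8.1164 ≈ 3349 ha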